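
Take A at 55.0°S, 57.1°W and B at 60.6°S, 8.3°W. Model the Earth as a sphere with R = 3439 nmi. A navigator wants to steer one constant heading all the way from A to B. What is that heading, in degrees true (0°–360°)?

Δψ = ln[tan(π/4+φ₂/2)/tan(π/4+φ₁/2)] = -0.1839
Δλ = +0.8517 rad (taken the short way round)
course = atan2(Δλ, Δψ) = 102.18°

102.2°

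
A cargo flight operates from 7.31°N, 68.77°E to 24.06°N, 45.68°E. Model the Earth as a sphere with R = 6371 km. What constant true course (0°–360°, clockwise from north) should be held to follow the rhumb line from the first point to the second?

Meridional parts: M(φ₁)=+0.1279, M(φ₂)=+0.4328 → ΔM = +0.3049;  Δλ = -0.4030 rad
tan C = Δλ / ΔM = -1.3217 → C = 307.11°

307.1°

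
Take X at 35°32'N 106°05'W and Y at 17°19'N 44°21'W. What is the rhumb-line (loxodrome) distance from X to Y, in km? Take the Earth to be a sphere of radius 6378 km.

Rhumb course C = atan2(Δλ, Δψ) with Δψ = ln[tan(π/4+φ₂/2)/tan(π/4+φ₁/2)] = -0.3573, Δλ = +1.0774 → C = 108.35°
d = R·|Δφ| / |cos C| = 6378·0.31794 / 0.31476 = 6443 km

6443 km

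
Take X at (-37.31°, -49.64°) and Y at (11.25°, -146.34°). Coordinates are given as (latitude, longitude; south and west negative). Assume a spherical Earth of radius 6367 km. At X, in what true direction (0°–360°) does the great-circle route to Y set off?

N = sin Δλ·cos φ₂ = -0.9741;  D = cos φ₁ sin φ₂ − sin φ₁ cos φ₂ cos Δλ = +0.0858
initial course = atan2(N, D) = 275.03°

275.0°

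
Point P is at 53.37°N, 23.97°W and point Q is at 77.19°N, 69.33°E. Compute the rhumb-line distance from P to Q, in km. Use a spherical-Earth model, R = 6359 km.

Δψ = ln[tan(π/4+φ₂/2)/tan(π/4+φ₁/2)] = +1.0814;  Δφ = +0.4157 rad,  Δλ = +1.6284 rad
q = Δφ/Δψ = 0.3845
d = R·√(Δφ² + q²Δλ²) = 6359·0.75151 = 4779 km

4779 km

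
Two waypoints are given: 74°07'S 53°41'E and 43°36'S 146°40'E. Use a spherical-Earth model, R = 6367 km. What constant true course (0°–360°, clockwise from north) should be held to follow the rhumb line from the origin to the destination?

Meridional parts: M(φ₁)=-1.9697, M(φ₂)=-0.8472 → ΔM = +1.1224;  Δλ = +1.6229 rad
tan C = Δλ / ΔM = +1.4458 → C = 55.33°

55.3°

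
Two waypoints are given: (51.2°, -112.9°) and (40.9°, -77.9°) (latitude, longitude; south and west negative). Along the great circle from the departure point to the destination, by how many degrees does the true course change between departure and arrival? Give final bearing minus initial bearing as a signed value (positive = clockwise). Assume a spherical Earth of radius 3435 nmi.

Initial bearing θ₁ = atan2(sin Δλ cos φ₂, cos φ₁ sin φ₂ − sin φ₁ cos φ₂ cos Δλ) = 99.46°
Final bearing θ₂ = (initial bearing from the destination back to the start) + 180° = 125.14°
Δθ = θ₂ − θ₁ = +25.7°

+25.7°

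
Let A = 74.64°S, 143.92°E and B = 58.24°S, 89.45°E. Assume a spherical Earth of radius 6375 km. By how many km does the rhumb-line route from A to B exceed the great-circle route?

Great circle: cos σ = sin φ₁ sin φ₂ + cos φ₁ cos φ₂ cos Δλ,  σ = 0.4489 rad → d_gc = 2861.9 km
Rhumb line: Δψ = +0.7465, q = Δφ/Δψ = 0.3834, d_rh = R√(Δφ²+q²Δλ²) = 2954.6 km
Excess = 2954.6 − 2861.9 = 92.7 ≈ 93 km

93 km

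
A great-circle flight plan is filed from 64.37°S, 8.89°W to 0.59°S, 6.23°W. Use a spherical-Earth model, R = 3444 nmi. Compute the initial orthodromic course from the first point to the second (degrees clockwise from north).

3.0°

N = sin Δλ·cos φ₂ = +0.0464;  D = cos φ₁ sin φ₂ − sin φ₁ cos φ₂ cos Δλ = +0.8961
initial course = atan2(N, D) = 2.96°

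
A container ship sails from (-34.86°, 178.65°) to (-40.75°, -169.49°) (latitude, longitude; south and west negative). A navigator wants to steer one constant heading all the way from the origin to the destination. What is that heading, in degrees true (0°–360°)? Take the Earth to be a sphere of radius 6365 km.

Δψ = ln[tan(π/4+φ₂/2)/tan(π/4+φ₁/2)] = -0.1302
Δλ = +0.2070 rad (taken the short way round)
course = atan2(Δλ, Δψ) = 122.18°

122.2°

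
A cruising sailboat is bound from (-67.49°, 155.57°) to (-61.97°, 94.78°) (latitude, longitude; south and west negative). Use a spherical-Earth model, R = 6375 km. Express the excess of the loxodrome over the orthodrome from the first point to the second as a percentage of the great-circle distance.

4.0%

Great circle: σ = 0.4435 rad → d_gc = Rσ = 2827.4 km
Rhumb: Δφ = +0.0963, Δλ = -1.0610, Δψ = +0.2266, q = Δφ/Δψ = 0.4252 → d_rh = R√(Δφ²+q²Δλ²) = 2941.0 km
Excess = (2941.0 − 2827.4) / 2827.4 = 113.6 / 2827.4 = 4.02% ≈ 4.0%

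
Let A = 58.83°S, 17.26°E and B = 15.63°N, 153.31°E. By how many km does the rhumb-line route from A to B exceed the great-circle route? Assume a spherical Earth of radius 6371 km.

Great circle: cos σ = sin φ₁ sin φ₂ + cos φ₁ cos φ₂ cos Δλ,  σ = 2.2011 rad → d_gc = 14023.1 km
Rhumb line: Δψ = +1.5531, q = Δφ/Δψ = 0.8368, d_rh = R√(Δφ²+q²Δλ²) = 15126.1 km
Excess = 15126.1 − 14023.1 = 1103.0 ≈ 1103 km

1103 km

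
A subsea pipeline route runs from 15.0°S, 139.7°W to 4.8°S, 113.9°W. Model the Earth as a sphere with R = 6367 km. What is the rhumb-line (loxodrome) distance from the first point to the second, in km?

Rhumb course C = atan2(Δλ, Δψ) with Δψ = ln[tan(π/4+φ₂/2)/tan(π/4+φ₁/2)] = +0.1810, Δλ = +0.4503 → C = 68.11°
d = R·|Δφ| / |cos C| = 6367·0.17802 / 0.37290 = 3040 km

3040 km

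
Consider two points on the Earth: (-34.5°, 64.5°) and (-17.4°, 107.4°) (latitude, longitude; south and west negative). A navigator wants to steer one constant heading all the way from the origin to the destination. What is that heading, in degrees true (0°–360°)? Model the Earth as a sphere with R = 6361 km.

66.0°

Meridional parts: M(φ₁)=-0.6422, M(φ₂)=-0.3085 → ΔM = +0.3337;  Δλ = +0.7487 rad
tan C = Δλ / ΔM = +2.2434 → C = 65.98°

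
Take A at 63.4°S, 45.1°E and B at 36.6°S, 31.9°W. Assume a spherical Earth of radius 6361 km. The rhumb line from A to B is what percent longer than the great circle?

5.0%

Great circle: σ = 0.9097 rad → d_gc = Rσ = 5786.6 km
Rhumb: Δφ = +0.4677, Δλ = -1.3439, Δψ = +0.7550, q = Δφ/Δψ = 0.6195 → d_rh = R√(Δφ²+q²Δλ²) = 6074.7 km
Excess = (6074.7 − 5786.6) / 5786.6 = 288.1 / 5786.6 = 4.98% ≈ 5.0%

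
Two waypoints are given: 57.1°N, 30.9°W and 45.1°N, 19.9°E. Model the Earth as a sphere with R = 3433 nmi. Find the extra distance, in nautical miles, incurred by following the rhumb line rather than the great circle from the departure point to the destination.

41 nmi

Great circle: cos σ = sin φ₁ sin φ₂ + cos φ₁ cos φ₂ cos Δλ,  σ = 0.5789 rad → d_gc = 1987.4 nmi
Rhumb line: Δψ = -0.3360, q = Δφ/Δψ = 0.6233, d_rh = R√(Δφ²+q²Δλ²) = 2028.8 nmi
Excess = 2028.8 − 1987.4 = 41.4 ≈ 41 nmi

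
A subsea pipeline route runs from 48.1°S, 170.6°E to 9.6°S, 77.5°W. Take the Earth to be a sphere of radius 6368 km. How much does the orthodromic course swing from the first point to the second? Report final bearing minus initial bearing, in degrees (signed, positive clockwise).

Initial bearing θ₁ = atan2(sin Δλ cos φ₂, cos φ₁ sin φ₂ − sin φ₁ cos φ₂ cos Δλ) = 112.83°
Final bearing θ₂ = (initial bearing from the destination back to the start) + 180° = 38.63°
Δθ = θ₂ − θ₁ = -74.2°

-74.2°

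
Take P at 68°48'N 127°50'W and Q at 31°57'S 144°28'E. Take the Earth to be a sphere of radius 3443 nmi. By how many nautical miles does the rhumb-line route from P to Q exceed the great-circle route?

Great circle: cos σ = sin φ₁ sin φ₂ + cos φ₁ cos φ₂ cos Δλ,  σ = 2.0727 rad → d_gc = 7136.1 nmi
Rhumb line: Δψ = -2.2649, q = Δφ/Δψ = 0.7764, d_rh = R√(Δφ²+q²Δλ²) = 7307.2 nmi
Excess = 7307.2 − 7136.1 = 171.1 ≈ 171 nmi

171 nmi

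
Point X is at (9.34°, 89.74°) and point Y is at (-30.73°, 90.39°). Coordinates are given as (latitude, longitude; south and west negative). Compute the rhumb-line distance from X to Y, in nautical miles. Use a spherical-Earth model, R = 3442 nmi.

Rhumb course C = atan2(Δλ, Δψ) with Δψ = ln[tan(π/4+φ₂/2)/tan(π/4+φ₁/2)] = -0.7278, Δλ = +0.0113 → C = 179.11°
d = R·|Δφ| / |cos C| = 3442·0.69935 / 0.99988 = 2407 nmi

2407 nmi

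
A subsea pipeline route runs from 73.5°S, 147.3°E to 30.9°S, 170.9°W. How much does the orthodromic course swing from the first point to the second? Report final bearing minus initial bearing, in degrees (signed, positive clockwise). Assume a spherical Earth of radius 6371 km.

-35.9°

Initial bearing θ₁ = atan2(sin Δλ cos φ₂, cos φ₁ sin φ₂ − sin φ₁ cos φ₂ cos Δλ) = 50.74°
Final bearing θ₂ = (initial bearing from the destination back to the start) + 180° = 14.85°
Δθ = θ₂ − θ₁ = -35.9°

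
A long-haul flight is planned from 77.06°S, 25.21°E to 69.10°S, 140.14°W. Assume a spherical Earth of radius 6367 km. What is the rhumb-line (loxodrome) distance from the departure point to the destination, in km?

5323 km

Δψ = ln[tan(π/4+φ₂/2)/tan(π/4+φ₁/2)] = +0.4863;  Δφ = +0.1389 rad,  Δλ = -2.8859 rad
q = Δφ/Δψ = 0.2857
d = R·√(Δφ² + q²Δλ²) = 6367·0.83602 = 5323 km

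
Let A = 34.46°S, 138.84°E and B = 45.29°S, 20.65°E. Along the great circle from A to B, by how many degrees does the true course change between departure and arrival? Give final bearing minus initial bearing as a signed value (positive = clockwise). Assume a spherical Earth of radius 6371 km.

+94.2°

Initial bearing θ₁ = atan2(sin Δλ cos φ₂, cos φ₁ sin φ₂ − sin φ₁ cos φ₂ cos Δλ) = 218.70°
Final bearing θ₂ = (initial bearing from the destination back to the start) + 180° = 312.88°
Δθ = θ₂ − θ₁ = +94.2°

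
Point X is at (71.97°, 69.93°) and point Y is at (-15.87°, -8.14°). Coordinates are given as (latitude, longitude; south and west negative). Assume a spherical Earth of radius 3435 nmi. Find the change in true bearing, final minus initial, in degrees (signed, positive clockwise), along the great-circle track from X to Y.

Initial bearing θ₁ = atan2(sin Δλ cos φ₂, cos φ₁ sin φ₂ − sin φ₁ cos φ₂ cos Δλ) = 253.78°
Final bearing θ₂ = (initial bearing from the destination back to the start) + 180° = 198.00°
Δθ = θ₂ − θ₁ = -55.8°

-55.8°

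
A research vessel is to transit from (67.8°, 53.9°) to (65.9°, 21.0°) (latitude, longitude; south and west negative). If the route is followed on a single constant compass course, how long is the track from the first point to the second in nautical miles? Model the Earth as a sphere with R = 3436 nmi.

Rhumb course C = atan2(Δλ, Δψ) with Δψ = ln[tan(π/4+φ₂/2)/tan(π/4+φ₁/2)] = -0.0844, Δλ = -0.5742 → C = 261.64°
d = R·|Δφ| / |cos C| = 3436·0.03316 / 0.14541 = 784 nmi

784 nmi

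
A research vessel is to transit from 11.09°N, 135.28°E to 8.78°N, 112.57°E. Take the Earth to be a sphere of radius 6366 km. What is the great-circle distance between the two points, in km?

Haversine: a = sin²(Δφ/2)+cos φ₁ cos φ₂ sin²(Δλ/2) = 0.03800;  σ = 2·atan2(√a,√(1−a))
σ = 22.482° → d = Rσ = 6366·0.39239 = 2498 km

2498 km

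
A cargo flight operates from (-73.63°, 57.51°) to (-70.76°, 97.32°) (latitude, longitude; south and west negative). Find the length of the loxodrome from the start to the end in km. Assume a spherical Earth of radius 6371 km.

1388 km

Rhumb course C = atan2(Δλ, Δψ) with Δψ = ln[tan(π/4+φ₂/2)/tan(π/4+φ₁/2)] = +0.1642, Δλ = +0.6948 → C = 76.71°
d = R·|Δφ| / |cos C| = 6371·0.05009 / 0.22994 = 1388 km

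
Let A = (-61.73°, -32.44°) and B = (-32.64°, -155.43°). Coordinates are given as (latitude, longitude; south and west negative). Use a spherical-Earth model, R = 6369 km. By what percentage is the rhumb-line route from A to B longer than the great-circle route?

Great circle: σ = 1.3100 rad → d_gc = Rσ = 8343.3 km
Rhumb: Δφ = +0.5077, Δλ = -2.1466, Δψ = +0.7757, q = Δφ/Δψ = 0.6545 → d_rh = R√(Δφ²+q²Δλ²) = 9514.3 km
Excess = (9514.3 − 8343.3) / 8343.3 = 1171.0 / 8343.3 = 14.04% ≈ 14.0%

14.0%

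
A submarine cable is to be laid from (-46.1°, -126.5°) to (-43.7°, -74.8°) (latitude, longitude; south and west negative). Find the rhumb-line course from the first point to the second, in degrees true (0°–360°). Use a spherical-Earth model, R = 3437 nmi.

86.2°

Δψ = ln[tan(π/4+φ₂/2)/tan(π/4+φ₁/2)] = +0.0591
Δλ = +0.9023 rad (taken the short way round)
course = atan2(Δλ, Δψ) = 86.25°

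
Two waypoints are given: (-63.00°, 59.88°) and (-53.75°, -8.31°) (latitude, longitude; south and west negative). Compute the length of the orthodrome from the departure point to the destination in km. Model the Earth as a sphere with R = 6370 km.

3901 km

Haversine: a = sin²(Δφ/2)+cos φ₁ cos φ₂ sin²(Δλ/2) = 0.09086;  σ = 2·atan2(√a,√(1−a))
σ = 35.087° → d = Rσ = 6370·0.61238 = 3901 km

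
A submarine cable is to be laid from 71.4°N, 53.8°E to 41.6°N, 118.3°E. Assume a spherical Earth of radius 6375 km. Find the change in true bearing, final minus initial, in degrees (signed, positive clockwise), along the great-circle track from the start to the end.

+57.1°

At departure: θ₁ = atan2(sin Δλ cos φ₂, cos φ₁ sin φ₂ − sin φ₁ cos φ₂ cos Δλ) = 97.87°
At arrival: θ₂ = atan2(sin Δλ cos φ₁, −cos φ₂ sin φ₁ + sin φ₂ cos φ₁ cos Δλ) = 155.01°
Δθ = θ₂ − θ₁ = +57.1°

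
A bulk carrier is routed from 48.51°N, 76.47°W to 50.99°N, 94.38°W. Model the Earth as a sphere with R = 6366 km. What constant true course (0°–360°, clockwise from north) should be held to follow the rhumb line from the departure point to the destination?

Δψ = ln[tan(π/4+φ₂/2)/tan(π/4+φ₁/2)] = +0.0670
Δλ = -0.3126 rad (taken the short way round)
course = atan2(Δλ, Δψ) = 282.10°

282.1°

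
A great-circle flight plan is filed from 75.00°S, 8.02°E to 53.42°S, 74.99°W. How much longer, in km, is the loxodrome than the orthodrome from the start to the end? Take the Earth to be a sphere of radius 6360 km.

316 km

Great circle: cos σ = sin φ₁ sin φ₂ + cos φ₁ cos φ₂ cos Δλ,  σ = 0.6527 rad → d_gc = 4151.310 km
Rhumb line: Δψ = +0.9205, q = Δφ/Δψ = 0.4092, d_rh = R√(Δφ²+q²Δλ²) = 4466.815 km
Excess = 4466.815 − 4151.310 = 315.505 ≈ 316 km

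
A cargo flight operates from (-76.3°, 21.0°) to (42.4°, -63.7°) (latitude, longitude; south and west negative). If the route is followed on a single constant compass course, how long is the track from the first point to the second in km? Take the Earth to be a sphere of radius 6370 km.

Δψ = ln[tan(π/4+φ₂/2)/tan(π/4+φ₁/2)] = +2.9378;  Δφ = +2.0717 rad,  Δλ = -1.4783 rad
q = Δφ/Δψ = 0.7052
d = R·√(Δφ² + q²Δλ²) = 6370·2.31921 = 14773 km

14773 km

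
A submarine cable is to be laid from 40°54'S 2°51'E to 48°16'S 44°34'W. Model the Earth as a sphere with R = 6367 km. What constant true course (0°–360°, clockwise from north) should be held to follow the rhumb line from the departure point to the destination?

257.7°

Meridional parts: M(φ₁)=-0.7836, M(φ₂)=-0.9644 → ΔM = -0.1809;  Δλ = -0.8276 rad
tan C = Δλ / ΔM = +4.5751 → C = 257.67°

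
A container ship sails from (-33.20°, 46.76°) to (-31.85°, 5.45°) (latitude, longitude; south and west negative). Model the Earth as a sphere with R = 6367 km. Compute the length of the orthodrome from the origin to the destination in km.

3848 km

cos σ = sin φ₁ sin φ₂ + cos φ₁ cos φ₂ cos Δλ
      = sin(-33.20°)sin(-31.85°) + cos(-33.20°)cos(-31.85°)cos(-41.31°) = 0.8228
σ = 34.629° → d = Rσ = 6367·0.60440 = 3848 km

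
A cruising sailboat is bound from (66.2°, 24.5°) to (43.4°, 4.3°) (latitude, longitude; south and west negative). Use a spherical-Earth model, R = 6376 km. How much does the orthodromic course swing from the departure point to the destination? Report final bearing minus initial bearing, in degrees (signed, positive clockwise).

At departure: θ₁ = atan2(sin Δλ cos φ₂, cos φ₁ sin φ₂ − sin φ₁ cos φ₂ cos Δλ) = 215.90°
At arrival: θ₂ = atan2(sin Δλ cos φ₁, −cos φ₂ sin φ₁ + sin φ₂ cos φ₁ cos Δλ) = 199.00°
Δθ = θ₂ − θ₁ = -16.9°

-16.9°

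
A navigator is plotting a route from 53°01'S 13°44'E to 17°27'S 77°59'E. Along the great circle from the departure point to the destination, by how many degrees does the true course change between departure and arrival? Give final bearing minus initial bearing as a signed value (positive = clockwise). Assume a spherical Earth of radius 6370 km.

-41.7°

Initial bearing θ₁ = atan2(sin Δλ cos φ₂, cos φ₁ sin φ₂ − sin φ₁ cos φ₂ cos Δλ) = 80.05°
Final bearing θ₂ = (initial bearing from the destination back to the start) + 180° = 38.40°
Δθ = θ₂ − θ₁ = -41.7°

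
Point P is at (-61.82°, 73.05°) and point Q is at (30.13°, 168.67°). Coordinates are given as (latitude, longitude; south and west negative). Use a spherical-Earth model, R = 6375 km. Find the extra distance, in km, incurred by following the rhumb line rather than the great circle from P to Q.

289 km

Great circle: cos σ = sin φ₁ sin φ₂ + cos φ₁ cos φ₂ cos Δλ,  σ = 2.0743 rad → d_gc = 13223.4 km
Rhumb line: Δψ = +1.9342, q = Δφ/Δψ = 0.8297, d_rh = R√(Δφ²+q²Δλ²) = 13512.6 km
Excess = 13512.6 − 13223.4 = 289.2 ≈ 289 km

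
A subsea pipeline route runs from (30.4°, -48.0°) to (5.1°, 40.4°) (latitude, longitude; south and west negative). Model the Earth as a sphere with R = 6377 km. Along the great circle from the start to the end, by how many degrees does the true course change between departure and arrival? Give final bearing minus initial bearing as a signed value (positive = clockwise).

Initial bearing θ₁ = atan2(sin Δλ cos φ₂, cos φ₁ sin φ₂ − sin φ₁ cos φ₂ cos Δλ) = 86.40°
Final bearing θ₂ = (initial bearing from the destination back to the start) + 180° = 120.20°
Δθ = θ₂ − θ₁ = +33.8°

+33.8°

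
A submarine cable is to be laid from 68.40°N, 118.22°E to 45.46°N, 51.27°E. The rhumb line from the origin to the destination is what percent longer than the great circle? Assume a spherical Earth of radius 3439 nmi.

4.3%

Great circle: σ = 0.7016 rad → d_gc = Rσ = 2412.8 nmi
Rhumb: Δφ = -0.4004, Δλ = -1.1685, Δψ = -0.7640, q = Δφ/Δψ = 0.5241 → d_rh = R√(Δφ²+q²Δλ²) = 2516.2 nmi
Excess = (2516.2 − 2412.8) / 2412.8 = 103.4 / 2412.8 = 4.29% ≈ 4.3%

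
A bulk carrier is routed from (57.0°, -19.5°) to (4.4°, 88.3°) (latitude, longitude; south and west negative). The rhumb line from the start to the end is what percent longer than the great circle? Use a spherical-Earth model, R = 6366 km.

5.9%

Great circle: σ = 1.6726 rad → d_gc = Rσ = 10648.0 km
Rhumb: Δφ = -0.9180, Δλ = +1.8815, Δψ = -1.1398, q = Δφ/Δψ = 0.8054 → d_rh = R√(Δφ²+q²Δλ²) = 11279.2 km
Excess = (11279.2 − 10648.0) / 10648.0 = 631.2 / 10648.0 = 5.93% ≈ 5.9%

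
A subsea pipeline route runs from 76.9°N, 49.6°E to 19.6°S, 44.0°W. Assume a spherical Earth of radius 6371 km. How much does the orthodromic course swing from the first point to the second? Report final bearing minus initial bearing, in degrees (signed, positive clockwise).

-75.0°

At departure: θ₁ = atan2(sin Δλ cos φ₂, cos φ₁ sin φ₂ − sin φ₁ cos φ₂ cos Δλ) = 268.88°
At arrival: θ₂ = atan2(sin Δλ cos φ₁, −cos φ₂ sin φ₁ + sin φ₂ cos φ₁ cos Δλ) = 193.92°
Δθ = θ₂ − θ₁ = -75.0°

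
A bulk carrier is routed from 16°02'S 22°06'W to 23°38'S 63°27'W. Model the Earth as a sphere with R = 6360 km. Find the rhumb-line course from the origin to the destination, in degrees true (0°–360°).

Δψ = ln[tan(π/4+φ₂/2)/tan(π/4+φ₁/2)] = -0.1411
Δλ = -0.7217 rad (taken the short way round)
course = atan2(Δλ, Δψ) = 258.93°

258.9°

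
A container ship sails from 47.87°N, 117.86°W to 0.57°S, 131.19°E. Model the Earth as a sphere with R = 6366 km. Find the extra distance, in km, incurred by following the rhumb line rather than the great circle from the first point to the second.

487 km

Great circle: cos σ = sin φ₁ sin φ₂ + cos φ₁ cos φ₂ cos Δλ,  σ = 1.8206 rad → d_gc = 11589.97 km
Rhumb line: Δψ = -0.9640, q = Δφ/Δψ = 0.8770, d_rh = R√(Δφ²+q²Δλ²) = 12076.53 km
Excess = 12076.53 − 11589.97 = 486.56 ≈ 487 km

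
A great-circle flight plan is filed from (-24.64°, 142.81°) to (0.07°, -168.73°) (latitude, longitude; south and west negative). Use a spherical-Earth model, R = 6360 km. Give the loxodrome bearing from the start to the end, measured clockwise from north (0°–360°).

Meridional parts: M(φ₁)=-0.4440, M(φ₂)=+0.0012 → ΔM = +0.4452;  Δλ = +0.8458 rad
tan C = Δλ / ΔM = +1.8999 → C = 62.24°

62.2°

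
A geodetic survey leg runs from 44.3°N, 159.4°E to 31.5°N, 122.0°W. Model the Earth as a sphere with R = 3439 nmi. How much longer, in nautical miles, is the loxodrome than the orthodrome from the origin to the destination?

126 nmi

Great circle: cos σ = sin φ₁ sin φ₂ + cos φ₁ cos φ₂ cos Δλ,  σ = 1.0638 rad → d_gc = 3658.5 nmi
Rhumb line: Δψ = -0.2844, q = Δφ/Δψ = 0.7854, d_rh = R√(Δφ²+q²Δλ²) = 3784.3 nmi
Excess = 3784.3 − 3658.5 = 125.8 ≈ 126 nmi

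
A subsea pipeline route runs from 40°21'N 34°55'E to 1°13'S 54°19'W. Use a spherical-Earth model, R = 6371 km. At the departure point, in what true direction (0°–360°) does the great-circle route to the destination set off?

268.6°

N = sin Δλ·cos φ₂ = -0.9997;  D = cos φ₁ sin φ₂ − sin φ₁ cos φ₂ cos Δλ = -0.0248
initial course = atan2(N, D) = 268.58°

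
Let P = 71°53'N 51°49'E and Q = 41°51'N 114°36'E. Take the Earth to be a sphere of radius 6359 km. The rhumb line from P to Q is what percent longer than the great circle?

3.7%

Great circle: σ = 0.7377 rad → d_gc = Rσ = 4690.8 km
Rhumb: Δφ = -0.5242, Δλ = +1.0958, Δψ = -1.0305, q = Δφ/Δψ = 0.5087 → d_rh = R√(Δφ²+q²Δλ²) = 4865.5 km
Excess = (4865.5 − 4690.8) / 4690.8 = 174.7 / 4690.8 = 3.72% ≈ 3.7%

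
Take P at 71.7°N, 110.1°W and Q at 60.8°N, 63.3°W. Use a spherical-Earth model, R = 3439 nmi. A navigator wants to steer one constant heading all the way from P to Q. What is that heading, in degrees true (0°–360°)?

Δψ = ln[tan(π/4+φ₂/2)/tan(π/4+φ₁/2)] = -0.4807
Δλ = +0.8168 rad (taken the short way round)
course = atan2(Δλ, Δψ) = 120.48°

120.5°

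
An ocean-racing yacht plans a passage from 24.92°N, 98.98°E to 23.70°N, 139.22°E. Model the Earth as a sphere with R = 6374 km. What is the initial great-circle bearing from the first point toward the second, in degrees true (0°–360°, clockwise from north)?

N = sin Δλ·cos φ₂ = +0.5915;  D = cos φ₁ sin φ₂ − sin φ₁ cos φ₂ cos Δλ = +0.0700
initial course = atan2(N, D) = 83.25°

83.2°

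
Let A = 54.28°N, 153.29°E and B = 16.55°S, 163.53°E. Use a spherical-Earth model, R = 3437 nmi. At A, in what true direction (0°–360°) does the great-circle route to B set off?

169.6°

N = sin Δλ·cos φ₂ = +0.1704;  D = cos φ₁ sin φ₂ − sin φ₁ cos φ₂ cos Δλ = -0.9322
initial course = atan2(N, D) = 169.64°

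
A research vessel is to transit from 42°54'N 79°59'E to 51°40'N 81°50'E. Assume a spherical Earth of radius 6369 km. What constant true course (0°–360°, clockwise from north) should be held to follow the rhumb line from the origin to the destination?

Δψ = ln[tan(π/4+φ₂/2)/tan(π/4+φ₁/2)] = +0.2263
Δλ = +0.0323 rad (taken the short way round)
course = atan2(Δλ, Δψ) = 8.12°

8.1°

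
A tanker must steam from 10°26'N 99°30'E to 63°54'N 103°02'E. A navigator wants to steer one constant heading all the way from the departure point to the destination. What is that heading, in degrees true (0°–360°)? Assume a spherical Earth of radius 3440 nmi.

2.8°

Δψ = ln[tan(π/4+φ₂/2)/tan(π/4+φ₁/2)] = +1.2788
Δλ = +0.0617 rad (taken the short way round)
course = atan2(Δλ, Δψ) = 2.76°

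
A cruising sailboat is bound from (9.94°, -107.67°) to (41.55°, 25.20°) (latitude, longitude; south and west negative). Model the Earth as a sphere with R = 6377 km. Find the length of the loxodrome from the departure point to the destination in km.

13534 km

Δψ = ln[tan(π/4+φ₂/2)/tan(π/4+φ₁/2)] = +0.6243;  Δφ = +0.5517 rad,  Δλ = +2.3190 rad
q = Δφ/Δψ = 0.8837
d = R·√(Δφ² + q²Δλ²) = 6377·2.12238 = 13534 km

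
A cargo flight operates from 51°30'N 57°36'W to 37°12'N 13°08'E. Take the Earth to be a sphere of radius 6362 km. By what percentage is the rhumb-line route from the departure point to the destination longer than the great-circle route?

Great circle: σ = 0.8805 rad → d_gc = Rσ = 5601.6 km
Rhumb: Δφ = -0.2496, Δλ = +1.2345, Δψ = -0.3517, q = Δφ/Δψ = 0.7096 → d_rh = R√(Δφ²+q²Δλ²) = 5795.4 km
Excess = (5795.4 − 5601.6) / 5601.6 = 193.8 / 5601.6 = 3.46% ≈ 3.5%

3.5%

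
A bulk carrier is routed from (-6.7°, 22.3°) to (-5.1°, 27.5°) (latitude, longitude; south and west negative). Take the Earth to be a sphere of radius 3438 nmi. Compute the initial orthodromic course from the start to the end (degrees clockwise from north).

73.1°

θ = atan2( sin Δλ·cos φ₂ ,  cos φ₁ sin φ₂ − sin φ₁ cos φ₂ cos Δλ )
  = atan2(+0.0903, +0.0274) = 73.09°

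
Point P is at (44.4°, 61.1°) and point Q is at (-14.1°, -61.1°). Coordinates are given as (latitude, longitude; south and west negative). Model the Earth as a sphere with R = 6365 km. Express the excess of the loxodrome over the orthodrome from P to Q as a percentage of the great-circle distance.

Great circle: σ = 2.1409 rad → d_gc = Rσ = 13626.7 km
Rhumb: Δφ = -1.0210, Δλ = -2.1328, Δψ = -1.1153, q = Δφ/Δψ = 0.9155 → d_rh = R√(Δφ²+q²Δλ²) = 14024.7 km
Excess = (14024.7 − 13626.7) / 13626.7 = 398.0 / 13626.7 = 2.92% ≈ 2.9%

2.9%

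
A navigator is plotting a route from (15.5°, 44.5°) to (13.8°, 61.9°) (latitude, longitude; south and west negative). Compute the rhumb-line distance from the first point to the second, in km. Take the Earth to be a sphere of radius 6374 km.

Rhumb course C = atan2(Δλ, Δψ) with Δψ = ln[tan(π/4+φ₂/2)/tan(π/4+φ₁/2)] = -0.0307, Δλ = +0.3037 → C = 95.77°
d = R·|Δφ| / |cos C| = 6374·0.02967 / 0.10048 = 1882 km

1882 km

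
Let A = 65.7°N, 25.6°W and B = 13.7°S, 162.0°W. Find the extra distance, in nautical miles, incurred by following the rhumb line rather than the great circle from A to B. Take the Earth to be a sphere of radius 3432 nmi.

Great circle: cos σ = sin φ₁ sin φ₂ + cos φ₁ cos φ₂ cos Δλ,  σ = 2.1006 rad → d_gc = 7209.3 nmi
Rhumb line: Δψ = -1.7772, q = Δφ/Δψ = 0.7798, d_rh = R√(Δφ²+q²Δλ²) = 7950.4 nmi
Excess = 7950.4 − 7209.3 = 741.1 ≈ 741 nmi

741 nmi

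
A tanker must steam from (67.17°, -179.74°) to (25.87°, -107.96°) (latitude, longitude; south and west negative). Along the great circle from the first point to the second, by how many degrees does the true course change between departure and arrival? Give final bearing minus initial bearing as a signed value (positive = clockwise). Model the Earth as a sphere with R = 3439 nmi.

At departure: θ₁ = atan2(sin Δλ cos φ₂, cos φ₁ sin φ₂ − sin φ₁ cos φ₂ cos Δλ) = 96.01°
At arrival: θ₂ = atan2(sin Δλ cos φ₁, −cos φ₂ sin φ₁ + sin φ₂ cos φ₁ cos Δλ) = 154.61°
Δθ = θ₂ − θ₁ = +58.6°

+58.6°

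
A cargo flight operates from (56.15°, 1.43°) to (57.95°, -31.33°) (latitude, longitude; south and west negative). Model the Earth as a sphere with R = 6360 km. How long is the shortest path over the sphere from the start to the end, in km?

Haversine: a = sin²(Δφ/2)+cos φ₁ cos φ₂ sin²(Δλ/2) = 0.02375;  σ = 2·atan2(√a,√(1−a))
σ = 17.732° → d = Rσ = 6360·0.30948 = 1968 km

1968 km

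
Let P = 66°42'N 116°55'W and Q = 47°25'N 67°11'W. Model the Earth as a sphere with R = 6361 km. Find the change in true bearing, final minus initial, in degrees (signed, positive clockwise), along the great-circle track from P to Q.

+43.1°

Initial bearing θ₁ = atan2(sin Δλ cos φ₂, cos φ₁ sin φ₂ − sin φ₁ cos φ₂ cos Δλ) = 102.07°
Final bearing θ₂ = (initial bearing from the destination back to the start) + 180° = 145.14°
Δθ = θ₂ − θ₁ = +43.1°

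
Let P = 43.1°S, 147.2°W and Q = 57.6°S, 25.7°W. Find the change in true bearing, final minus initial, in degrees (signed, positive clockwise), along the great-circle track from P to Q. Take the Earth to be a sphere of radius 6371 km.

-108.4°

Initial bearing θ₁ = atan2(sin Δλ cos φ₂, cos φ₁ sin φ₂ − sin φ₁ cos φ₂ cos Δλ) = 150.51°
Final bearing θ₂ = (initial bearing from the destination back to the start) + 180° = 42.13°
Δθ = θ₂ − θ₁ = -108.4°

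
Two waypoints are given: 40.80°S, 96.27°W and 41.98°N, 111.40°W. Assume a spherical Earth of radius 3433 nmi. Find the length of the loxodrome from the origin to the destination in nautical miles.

Rhumb course C = atan2(Δλ, Δψ) with Δψ = ln[tan(π/4+φ₂/2)/tan(π/4+φ₁/2)] = +1.5899, Δλ = -0.2641 → C = 350.57°
d = R·|Δφ| / |cos C| = 3433·1.44478 / 0.98649 = 5028 nmi

5028 nmi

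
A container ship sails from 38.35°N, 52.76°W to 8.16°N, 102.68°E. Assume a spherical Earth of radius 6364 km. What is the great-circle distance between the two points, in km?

14236 km

Haversine: a = sin²(Δφ/2)+cos φ₁ cos φ₂ sin²(Δλ/2) = 0.80900;  σ = 2·atan2(√a,√(1−a))
σ = 128.170° → d = Rσ = 6364·2.23698 = 14236 km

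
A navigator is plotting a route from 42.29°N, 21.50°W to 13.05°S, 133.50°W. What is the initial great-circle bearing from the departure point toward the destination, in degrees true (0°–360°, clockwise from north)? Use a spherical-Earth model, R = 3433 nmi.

275.0°

N = sin Δλ·cos φ₂ = -0.9032;  D = cos φ₁ sin φ₂ − sin φ₁ cos φ₂ cos Δλ = +0.0785
initial course = atan2(N, D) = 274.97°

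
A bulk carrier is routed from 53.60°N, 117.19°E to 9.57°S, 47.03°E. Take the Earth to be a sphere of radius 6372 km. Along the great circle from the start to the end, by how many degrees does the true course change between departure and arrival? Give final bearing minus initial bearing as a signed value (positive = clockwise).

Initial bearing θ₁ = atan2(sin Δλ cos φ₂, cos φ₁ sin φ₂ − sin φ₁ cos φ₂ cos Δλ) = 248.36°
Final bearing θ₂ = (initial bearing from the destination back to the start) + 180° = 214.01°
Δθ = θ₂ − θ₁ = -34.3°

-34.3°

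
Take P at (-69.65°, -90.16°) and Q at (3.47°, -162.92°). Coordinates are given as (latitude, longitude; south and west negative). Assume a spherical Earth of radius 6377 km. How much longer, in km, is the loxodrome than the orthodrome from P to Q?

Great circle: cos σ = sin φ₁ sin φ₂ + cos φ₁ cos φ₂ cos Δλ,  σ = 1.5247 rad → d_gc = 9722.7 km
Rhumb line: Δψ = +1.7783, q = Δφ/Δψ = 0.7176, d_rh = R√(Δφ²+q²Δλ²) = 10000.3 km
Excess = 10000.3 − 9722.7 = 277.6 ≈ 278 km

278 km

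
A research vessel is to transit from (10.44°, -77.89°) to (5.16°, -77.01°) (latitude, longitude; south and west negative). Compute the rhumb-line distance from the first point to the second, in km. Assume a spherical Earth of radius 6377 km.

596 km

Rhumb course C = atan2(Δλ, Δψ) with Δψ = ln[tan(π/4+φ₂/2)/tan(π/4+φ₁/2)] = -0.0930, Δλ = +0.0154 → C = 170.63°
d = R·|Δφ| / |cos C| = 6377·0.09215 / 0.98665 = 596 km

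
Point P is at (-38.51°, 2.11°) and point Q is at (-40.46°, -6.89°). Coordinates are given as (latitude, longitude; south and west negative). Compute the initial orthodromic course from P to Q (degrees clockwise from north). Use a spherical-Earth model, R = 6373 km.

θ = atan2( sin Δλ·cos φ₂ ,  cos φ₁ sin φ₂ − sin φ₁ cos φ₂ cos Δλ )
  = atan2(-0.1190, -0.0399) = 251.48°

251.5°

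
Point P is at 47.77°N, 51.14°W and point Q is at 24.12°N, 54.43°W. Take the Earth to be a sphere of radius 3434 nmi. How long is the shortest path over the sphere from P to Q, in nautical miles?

1426 nmi

Haversine: a = sin²(Δφ/2)+cos φ₁ cos φ₂ sin²(Δλ/2) = 0.04250;  σ = 2·atan2(√a,√(1−a))
σ = 23.794° → d = Rσ = 3434·0.41528 = 1426 nmi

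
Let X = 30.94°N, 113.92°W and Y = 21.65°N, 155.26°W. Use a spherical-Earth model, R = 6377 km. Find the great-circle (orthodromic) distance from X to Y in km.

4227 km

cos σ = sin φ₁ sin φ₂ + cos φ₁ cos φ₂ cos Δλ
      = sin(30.94°)sin(21.65°) + cos(30.94°)cos(21.65°)cos(-41.34°) = 0.7882
σ = 37.980° → d = Rσ = 6377·0.66288 = 4227 km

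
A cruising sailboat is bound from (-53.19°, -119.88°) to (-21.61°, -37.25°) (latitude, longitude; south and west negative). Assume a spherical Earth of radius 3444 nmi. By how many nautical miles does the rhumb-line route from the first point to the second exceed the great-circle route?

161 nmi

Great circle: cos σ = sin φ₁ sin φ₂ + cos φ₁ cos φ₂ cos Δλ,  σ = 1.1957 rad → d_gc = 4118.16 nmi
Rhumb line: Δψ = +0.7139, q = Δφ/Δψ = 0.7720, d_rh = R√(Δφ²+q²Δλ²) = 4278.73 nmi
Excess = 4278.73 − 4118.16 = 160.57 ≈ 161 nmi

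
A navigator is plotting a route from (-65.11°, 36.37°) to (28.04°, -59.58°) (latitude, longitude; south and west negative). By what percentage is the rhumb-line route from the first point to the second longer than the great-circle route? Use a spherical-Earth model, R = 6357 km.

2.8%

Great circle: σ = 2.0544 rad → d_gc = Rσ = 13059.5 km
Rhumb: Δφ = +1.6258, Δλ = -1.6746, Δψ = +2.0212, q = Δφ/Δψ = 0.8044 → d_rh = R√(Δφ²+q²Δλ²) = 13421.6 km
Excess = (13421.6 − 13059.5) / 13059.5 = 362.1 / 13059.5 = 2.77% ≈ 2.8%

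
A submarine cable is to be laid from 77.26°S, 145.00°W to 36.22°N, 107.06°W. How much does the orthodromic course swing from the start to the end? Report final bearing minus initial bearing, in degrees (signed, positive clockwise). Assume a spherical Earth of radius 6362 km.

At departure: θ₁ = atan2(sin Δλ cos φ₂, cos φ₁ sin φ₂ − sin φ₁ cos φ₂ cos Δλ) = 33.45°
At arrival: θ₂ = atan2(sin Δλ cos φ₁, −cos φ₂ sin φ₁ + sin φ₂ cos φ₁ cos Δλ) = 8.67°
Δθ = θ₂ − θ₁ = -24.8°

-24.8°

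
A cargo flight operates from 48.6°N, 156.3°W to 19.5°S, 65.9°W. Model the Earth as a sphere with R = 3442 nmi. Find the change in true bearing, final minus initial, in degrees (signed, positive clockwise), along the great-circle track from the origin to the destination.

+34.0°

Initial bearing θ₁ = atan2(sin Δλ cos φ₂, cos φ₁ sin φ₂ − sin φ₁ cos φ₂ cos Δλ) = 102.90°
Final bearing θ₂ = (initial bearing from the destination back to the start) + 180° = 136.85°
Δθ = θ₂ − θ₁ = +34.0°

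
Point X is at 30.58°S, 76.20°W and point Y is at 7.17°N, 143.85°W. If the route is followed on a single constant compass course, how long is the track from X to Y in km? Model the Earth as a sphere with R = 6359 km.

Rhumb course C = atan2(Δλ, Δψ) with Δψ = ln[tan(π/4+φ₂/2)/tan(π/4+φ₁/2)] = +0.6865, Δλ = -1.1807 → C = 300.17°
d = R·|Δφ| / |cos C| = 6359·0.65886 / 0.50264 = 8335 km

8335 km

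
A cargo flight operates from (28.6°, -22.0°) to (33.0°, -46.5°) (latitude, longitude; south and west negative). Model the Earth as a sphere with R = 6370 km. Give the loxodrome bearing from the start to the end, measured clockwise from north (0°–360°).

Δψ = ln[tan(π/4+φ₂/2)/tan(π/4+φ₁/2)] = +0.0894
Δλ = -0.4276 rad (taken the short way round)
course = atan2(Δλ, Δψ) = 281.81°

281.8°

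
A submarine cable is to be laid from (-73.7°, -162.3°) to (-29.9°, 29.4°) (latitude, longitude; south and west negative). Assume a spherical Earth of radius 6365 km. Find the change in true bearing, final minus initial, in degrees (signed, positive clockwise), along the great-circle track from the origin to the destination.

+166.2°

Initial bearing θ₁ = atan2(sin Δλ cos φ₂, cos φ₁ sin φ₂ − sin φ₁ cos φ₂ cos Δλ) = 190.43°
Final bearing θ₂ = (initial bearing from the destination back to the start) + 180° = 356.64°
Δθ = θ₂ − θ₁ = +166.2°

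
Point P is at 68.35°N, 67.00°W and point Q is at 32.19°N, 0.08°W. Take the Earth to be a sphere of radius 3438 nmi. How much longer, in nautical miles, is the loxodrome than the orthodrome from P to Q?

116 nmi

Great circle: cos σ = sin φ₁ sin φ₂ + cos φ₁ cos φ₂ cos Δλ,  σ = 0.9052 rad → d_gc = 3112.0 nmi
Rhumb line: Δψ = -1.0604, q = Δφ/Δψ = 0.5952, d_rh = R√(Δφ²+q²Δλ²) = 3227.9 nmi
Excess = 3227.9 − 3112.0 = 115.9 ≈ 116 nmi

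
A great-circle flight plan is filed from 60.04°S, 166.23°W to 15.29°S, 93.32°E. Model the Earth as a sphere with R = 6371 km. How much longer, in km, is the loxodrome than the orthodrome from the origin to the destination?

Great circle: cos σ = sin φ₁ sin φ₂ + cos φ₁ cos φ₂ cos Δλ,  σ = 1.4292 rad → d_gc = 9105.6 km
Rhumb line: Δψ = +1.0483, q = Δφ/Δψ = 0.7451, d_rh = R√(Δφ²+q²Δλ²) = 9696.3 km
Excess = 9696.3 − 9105.6 = 590.7 ≈ 591 km

591 km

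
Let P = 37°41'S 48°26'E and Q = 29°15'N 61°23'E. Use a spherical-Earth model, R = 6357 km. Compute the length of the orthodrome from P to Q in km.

Haversine: a = sin²(Δφ/2)+cos φ₁ cos φ₂ sin²(Δλ/2) = 0.31288;  σ = 2·atan2(√a,√(1−a))
σ = 68.023° → d = Rσ = 6357·1.18722 = 7547 km

7547 km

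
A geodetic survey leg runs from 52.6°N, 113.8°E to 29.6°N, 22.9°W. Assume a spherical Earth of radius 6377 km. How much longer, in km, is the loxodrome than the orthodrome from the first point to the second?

1590 km

Great circle: cos σ = sin φ₁ sin φ₂ + cos φ₁ cos φ₂ cos Δλ,  σ = 1.5627 rad → d_gc = 9965.63 km
Rhumb line: Δψ = -0.5420, q = Δφ/Δψ = 0.7406, d_rh = R√(Δφ²+q²Δλ²) = 11555.15 km
Excess = 11555.15 − 9965.63 = 1589.52 ≈ 1590 km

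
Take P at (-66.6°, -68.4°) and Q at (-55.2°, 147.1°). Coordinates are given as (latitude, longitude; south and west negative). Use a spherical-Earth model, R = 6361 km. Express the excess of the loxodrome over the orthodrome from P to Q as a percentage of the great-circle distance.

Great circle: σ = 0.9654 rad → d_gc = Rσ = 6140.9 km
Rhumb: Δφ = +0.1990, Δλ = -2.5220, Δψ = +0.4143, q = Δφ/Δψ = 0.4803 → d_rh = R√(Δφ²+q²Δλ²) = 7808.3 km
Excess = (7808.3 − 6140.9) / 6140.9 = 1667.4 / 6140.9 = 27.152% ≈ 27.2%

27.2%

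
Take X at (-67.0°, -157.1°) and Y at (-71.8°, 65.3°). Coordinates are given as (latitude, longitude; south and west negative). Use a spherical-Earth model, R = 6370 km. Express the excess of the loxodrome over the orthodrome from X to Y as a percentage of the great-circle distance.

26.3%

Great circle: σ = 0.6692 rad → d_gc = Rσ = 4262.6 km
Rhumb: Δφ = -0.0838, Δλ = -2.4016, Δψ = -0.2392, q = Δφ/Δψ = 0.3503 → d_rh = R√(Δφ²+q²Δλ²) = 5385.0 km
Excess = (5385.0 − 4262.6) / 4262.6 = 1122.4 / 4262.6 = 26.33% ≈ 26.3%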